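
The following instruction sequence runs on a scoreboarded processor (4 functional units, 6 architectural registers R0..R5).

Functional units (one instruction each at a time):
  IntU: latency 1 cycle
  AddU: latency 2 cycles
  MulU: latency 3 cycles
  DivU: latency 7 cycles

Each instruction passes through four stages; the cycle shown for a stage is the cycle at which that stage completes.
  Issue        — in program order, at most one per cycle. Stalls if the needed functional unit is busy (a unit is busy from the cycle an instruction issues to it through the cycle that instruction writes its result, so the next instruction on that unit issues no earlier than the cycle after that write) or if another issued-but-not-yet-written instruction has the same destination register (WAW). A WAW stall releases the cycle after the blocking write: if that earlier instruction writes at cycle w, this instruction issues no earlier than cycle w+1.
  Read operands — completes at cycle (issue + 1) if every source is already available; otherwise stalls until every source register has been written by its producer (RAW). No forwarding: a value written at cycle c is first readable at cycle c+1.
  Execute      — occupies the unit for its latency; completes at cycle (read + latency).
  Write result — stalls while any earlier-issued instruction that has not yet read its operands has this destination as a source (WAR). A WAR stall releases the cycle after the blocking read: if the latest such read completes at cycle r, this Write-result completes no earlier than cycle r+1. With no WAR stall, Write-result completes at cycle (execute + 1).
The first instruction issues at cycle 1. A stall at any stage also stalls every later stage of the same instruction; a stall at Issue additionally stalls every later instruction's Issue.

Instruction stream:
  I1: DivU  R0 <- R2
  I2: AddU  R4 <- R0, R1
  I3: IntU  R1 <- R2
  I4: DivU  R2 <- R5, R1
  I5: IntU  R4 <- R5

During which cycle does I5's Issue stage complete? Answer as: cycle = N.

cycle = 15

I1: IS=1 RO=2 EX=9 WR=10
I2: IS=2 RO=11 EX=13 WR=14  [RAW R0: wait I1 write@10]
I3: IS=3 RO=4 EX=5 WR=12  [WAR R1: wait I2 read@11]
I4: IS=11 RO=13 EX=20 WR=21  [struct: DivU busy until I1 writes@10; RAW R1: wait I3 write@12]
I5: IS=15 RO=16 EX=17 WR=18  [WAW R4: wait I2 write@14]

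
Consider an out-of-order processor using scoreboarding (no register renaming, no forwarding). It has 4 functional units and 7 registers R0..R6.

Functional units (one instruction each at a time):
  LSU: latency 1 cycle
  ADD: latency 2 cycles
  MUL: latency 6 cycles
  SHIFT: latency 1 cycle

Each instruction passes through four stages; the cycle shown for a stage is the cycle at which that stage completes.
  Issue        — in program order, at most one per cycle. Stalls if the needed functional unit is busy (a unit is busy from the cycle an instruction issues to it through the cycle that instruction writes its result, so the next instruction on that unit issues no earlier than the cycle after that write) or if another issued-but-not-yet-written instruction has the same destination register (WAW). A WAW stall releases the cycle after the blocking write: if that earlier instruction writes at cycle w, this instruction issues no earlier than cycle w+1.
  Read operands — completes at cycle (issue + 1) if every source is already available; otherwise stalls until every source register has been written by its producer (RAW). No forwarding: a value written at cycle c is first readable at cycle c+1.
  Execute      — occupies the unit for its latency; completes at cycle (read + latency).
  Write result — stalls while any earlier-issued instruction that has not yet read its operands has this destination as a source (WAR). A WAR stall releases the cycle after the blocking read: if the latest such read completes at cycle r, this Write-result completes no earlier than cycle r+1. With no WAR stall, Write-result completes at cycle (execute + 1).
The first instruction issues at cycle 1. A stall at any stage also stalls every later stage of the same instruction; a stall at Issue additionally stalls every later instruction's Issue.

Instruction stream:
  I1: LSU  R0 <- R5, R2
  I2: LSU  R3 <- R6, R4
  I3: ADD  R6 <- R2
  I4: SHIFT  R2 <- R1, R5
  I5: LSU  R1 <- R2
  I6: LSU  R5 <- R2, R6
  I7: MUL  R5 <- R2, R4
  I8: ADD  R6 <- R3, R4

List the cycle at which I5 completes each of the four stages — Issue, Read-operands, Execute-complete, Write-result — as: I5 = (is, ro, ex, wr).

c1: I1→LSU
c2: I1 RO
c3: I1 EX
c4: I1 WR R0
c5: I2→LSU
c6: I2 RO; I3→ADD
c7: I2 EX; I3 RO; I4→SHIFT
c8: I2 WR R3; I4 RO
c9: I3 EX; I4 EX; I5→LSU
c10: I3 WR R6; I4 WR R2
c11: I5 RO
c12: I5 EX
c13: I5 WR R1
c14: I6→LSU
c15: I6 RO
c16: I6 EX
c17: I6 WR R5
c18: I7→MUL
c19: I7 RO; I8→ADD
c20: I8 RO
c22: I8 EX
c23: I8 WR R6
c25: I7 EX
c26: I7 WR R5

I5 = (9, 11, 12, 13)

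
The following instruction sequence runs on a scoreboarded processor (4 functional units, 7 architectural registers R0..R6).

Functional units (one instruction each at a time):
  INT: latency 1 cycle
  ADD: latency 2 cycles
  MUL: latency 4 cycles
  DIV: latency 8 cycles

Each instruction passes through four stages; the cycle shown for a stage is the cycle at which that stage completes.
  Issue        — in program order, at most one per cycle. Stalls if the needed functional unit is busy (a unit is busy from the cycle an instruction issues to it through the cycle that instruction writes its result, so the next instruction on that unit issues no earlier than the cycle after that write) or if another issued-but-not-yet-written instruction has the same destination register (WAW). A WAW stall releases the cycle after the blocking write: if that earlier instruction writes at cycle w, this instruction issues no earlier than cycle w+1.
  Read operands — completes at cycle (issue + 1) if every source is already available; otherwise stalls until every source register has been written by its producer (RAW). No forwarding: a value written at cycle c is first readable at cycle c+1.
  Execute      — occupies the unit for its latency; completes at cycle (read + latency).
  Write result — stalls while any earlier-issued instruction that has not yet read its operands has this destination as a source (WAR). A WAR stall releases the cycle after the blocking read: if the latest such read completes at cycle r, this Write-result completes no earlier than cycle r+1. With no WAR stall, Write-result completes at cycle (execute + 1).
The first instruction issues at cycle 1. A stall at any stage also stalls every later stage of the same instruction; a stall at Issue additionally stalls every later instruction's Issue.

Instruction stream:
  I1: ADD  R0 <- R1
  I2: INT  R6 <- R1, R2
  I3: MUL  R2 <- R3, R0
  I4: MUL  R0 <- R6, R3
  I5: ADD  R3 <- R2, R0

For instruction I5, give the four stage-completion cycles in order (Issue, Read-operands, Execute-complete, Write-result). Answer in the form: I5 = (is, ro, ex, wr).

I5 = (13, 19, 21, 22)

[1] I1→ADD
[2] I1 RO, I2→INT
[3] I2 RO, I3→MUL
[4] I1 EX, I2 EX
[5] I1 WR R0, I2 WR R6
[6] I3 RO
[10] I3 EX
[11] I3 WR R2
[12] I4→MUL
[13] I4 RO, I5→ADD
[17] I4 EX
[18] I4 WR R0
[19] I5 RO
[21] I5 EX
[22] I5 WR R3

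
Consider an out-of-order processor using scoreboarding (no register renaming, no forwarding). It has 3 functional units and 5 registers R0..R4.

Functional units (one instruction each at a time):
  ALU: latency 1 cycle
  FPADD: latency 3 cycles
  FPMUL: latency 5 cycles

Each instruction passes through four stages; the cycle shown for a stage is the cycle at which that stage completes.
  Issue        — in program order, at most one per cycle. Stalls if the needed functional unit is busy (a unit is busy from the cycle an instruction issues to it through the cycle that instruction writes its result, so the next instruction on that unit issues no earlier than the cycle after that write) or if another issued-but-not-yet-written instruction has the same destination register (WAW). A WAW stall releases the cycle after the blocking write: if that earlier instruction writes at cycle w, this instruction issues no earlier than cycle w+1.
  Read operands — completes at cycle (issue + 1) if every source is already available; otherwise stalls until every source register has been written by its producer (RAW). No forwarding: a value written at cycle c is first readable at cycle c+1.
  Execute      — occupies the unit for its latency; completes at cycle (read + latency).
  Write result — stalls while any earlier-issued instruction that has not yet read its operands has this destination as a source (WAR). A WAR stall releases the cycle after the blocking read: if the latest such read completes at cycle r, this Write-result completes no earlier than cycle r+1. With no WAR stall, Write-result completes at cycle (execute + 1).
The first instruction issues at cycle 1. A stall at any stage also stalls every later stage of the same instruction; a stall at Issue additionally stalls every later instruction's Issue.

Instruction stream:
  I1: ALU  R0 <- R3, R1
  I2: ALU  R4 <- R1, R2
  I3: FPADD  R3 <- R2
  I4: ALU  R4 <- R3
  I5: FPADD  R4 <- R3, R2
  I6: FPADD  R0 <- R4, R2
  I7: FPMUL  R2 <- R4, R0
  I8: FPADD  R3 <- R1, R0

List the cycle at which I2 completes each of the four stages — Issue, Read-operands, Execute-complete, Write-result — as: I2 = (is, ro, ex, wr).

I2 = (5, 6, 7, 8)

I1: IS=1 RO=2 EX=3 WR=4
I2: IS=5 RO=6 EX=7 WR=8  [struct: ALU busy until I1 writes@4]
I3: IS=6 RO=7 EX=10 WR=11
I4: IS=9 RO=12 EX=13 WR=14  [struct: ALU busy until I2 writes@8; RAW R3: wait I3 write@11]
I5: IS=15 RO=16 EX=19 WR=20  [WAW R4: wait I4 write@14]
I6: IS=21 RO=22 EX=25 WR=26  [struct: FPADD busy until I5 writes@20]
I7: IS=22 RO=27 EX=32 WR=33  [RAW R0: wait I6 write@26]
I8: IS=27 RO=28 EX=31 WR=32  [struct: FPADD busy until I6 writes@26]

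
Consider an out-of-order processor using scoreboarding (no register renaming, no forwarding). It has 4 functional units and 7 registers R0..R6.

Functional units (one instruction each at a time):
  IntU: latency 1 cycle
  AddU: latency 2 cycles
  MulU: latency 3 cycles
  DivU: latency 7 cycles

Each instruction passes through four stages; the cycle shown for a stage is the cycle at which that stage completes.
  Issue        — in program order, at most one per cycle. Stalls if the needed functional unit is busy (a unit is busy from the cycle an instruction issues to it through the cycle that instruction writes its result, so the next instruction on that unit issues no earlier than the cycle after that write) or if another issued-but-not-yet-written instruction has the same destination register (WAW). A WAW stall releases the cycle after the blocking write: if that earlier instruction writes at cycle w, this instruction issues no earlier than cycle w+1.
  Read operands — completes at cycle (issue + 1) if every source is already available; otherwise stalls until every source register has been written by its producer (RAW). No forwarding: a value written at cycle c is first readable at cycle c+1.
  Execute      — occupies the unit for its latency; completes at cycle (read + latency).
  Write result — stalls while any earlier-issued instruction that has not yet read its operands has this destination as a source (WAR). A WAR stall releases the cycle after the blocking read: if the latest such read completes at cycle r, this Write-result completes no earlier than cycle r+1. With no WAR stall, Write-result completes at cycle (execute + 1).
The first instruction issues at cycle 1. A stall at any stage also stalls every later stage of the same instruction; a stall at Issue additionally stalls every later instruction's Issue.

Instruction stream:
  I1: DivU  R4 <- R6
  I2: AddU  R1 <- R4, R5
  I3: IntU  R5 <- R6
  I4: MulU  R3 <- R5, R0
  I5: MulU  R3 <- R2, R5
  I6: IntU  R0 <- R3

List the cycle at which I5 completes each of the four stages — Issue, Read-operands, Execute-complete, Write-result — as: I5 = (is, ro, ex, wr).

I5 = (18, 19, 22, 23)

cycle 1: I1→DivU
cycle 2: I1 RO | I2→AddU
cycle 3: I3→IntU
cycle 4: I3 RO | I4→MulU
cycle 5: I3 EX
cycle 9: I1 EX
cycle 10: I1 WR R4
cycle 11: I2 RO
cycle 12: I3 WR R5
cycle 13: I2 EX | I4 RO
cycle 14: I2 WR R1
cycle 16: I4 EX
cycle 17: I4 WR R3
cycle 18: I5→MulU
cycle 19: I5 RO | I6→IntU
cycle 22: I5 EX
cycle 23: I5 WR R3
cycle 24: I6 RO
cycle 25: I6 EX
cycle 26: I6 WR R0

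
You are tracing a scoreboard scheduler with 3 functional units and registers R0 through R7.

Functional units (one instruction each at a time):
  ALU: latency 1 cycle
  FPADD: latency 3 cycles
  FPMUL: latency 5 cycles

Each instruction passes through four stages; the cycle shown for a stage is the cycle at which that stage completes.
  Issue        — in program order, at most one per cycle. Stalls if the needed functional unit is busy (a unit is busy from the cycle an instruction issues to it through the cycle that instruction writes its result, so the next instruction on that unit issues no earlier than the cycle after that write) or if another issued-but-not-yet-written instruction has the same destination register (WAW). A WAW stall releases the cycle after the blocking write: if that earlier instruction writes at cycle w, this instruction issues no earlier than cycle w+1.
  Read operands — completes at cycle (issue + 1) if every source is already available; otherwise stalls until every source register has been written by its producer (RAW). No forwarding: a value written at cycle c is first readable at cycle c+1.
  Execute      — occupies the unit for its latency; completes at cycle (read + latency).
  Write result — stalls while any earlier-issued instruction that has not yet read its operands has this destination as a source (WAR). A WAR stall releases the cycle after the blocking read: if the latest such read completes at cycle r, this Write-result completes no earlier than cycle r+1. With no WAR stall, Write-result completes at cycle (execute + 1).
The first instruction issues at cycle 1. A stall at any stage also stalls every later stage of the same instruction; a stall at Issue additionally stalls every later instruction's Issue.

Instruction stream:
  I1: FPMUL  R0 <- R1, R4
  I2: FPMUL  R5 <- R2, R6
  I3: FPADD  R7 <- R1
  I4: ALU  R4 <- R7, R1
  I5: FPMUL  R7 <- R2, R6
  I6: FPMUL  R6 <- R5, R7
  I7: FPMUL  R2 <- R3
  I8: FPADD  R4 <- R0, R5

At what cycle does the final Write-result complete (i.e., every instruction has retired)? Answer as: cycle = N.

t=1  issue I1 (FPMUL)
t=2  I1 read-ops
t=7  I1 finished on FPMUL
t=8  I1→R0
t=9  issue I2 (FPMUL)
t=10  I2 read-ops | issue I3 (FPADD)
t=11  I3 read-ops | issue I4 (ALU)
t=14  I3 finished on FPADD
t=15  I2 finished on FPMUL | I3→R7
t=16  I2→R5 | I4 read-ops
t=17  I4 finished on ALU | issue I5 (FPMUL)
t=18  I4→R4 | I5 read-ops
t=23  I5 finished on FPMUL
t=24  I5→R7
t=25  issue I6 (FPMUL)
t=26  I6 read-ops
t=31  I6 finished on FPMUL
t=32  I6→R6
t=33  issue I7 (FPMUL)
t=34  I7 read-ops | issue I8 (FPADD)
t=35  I8 read-ops
t=38  I8 finished on FPADD
t=39  I7 finished on FPMUL | I8→R4
t=40  I7→R2

cycle = 40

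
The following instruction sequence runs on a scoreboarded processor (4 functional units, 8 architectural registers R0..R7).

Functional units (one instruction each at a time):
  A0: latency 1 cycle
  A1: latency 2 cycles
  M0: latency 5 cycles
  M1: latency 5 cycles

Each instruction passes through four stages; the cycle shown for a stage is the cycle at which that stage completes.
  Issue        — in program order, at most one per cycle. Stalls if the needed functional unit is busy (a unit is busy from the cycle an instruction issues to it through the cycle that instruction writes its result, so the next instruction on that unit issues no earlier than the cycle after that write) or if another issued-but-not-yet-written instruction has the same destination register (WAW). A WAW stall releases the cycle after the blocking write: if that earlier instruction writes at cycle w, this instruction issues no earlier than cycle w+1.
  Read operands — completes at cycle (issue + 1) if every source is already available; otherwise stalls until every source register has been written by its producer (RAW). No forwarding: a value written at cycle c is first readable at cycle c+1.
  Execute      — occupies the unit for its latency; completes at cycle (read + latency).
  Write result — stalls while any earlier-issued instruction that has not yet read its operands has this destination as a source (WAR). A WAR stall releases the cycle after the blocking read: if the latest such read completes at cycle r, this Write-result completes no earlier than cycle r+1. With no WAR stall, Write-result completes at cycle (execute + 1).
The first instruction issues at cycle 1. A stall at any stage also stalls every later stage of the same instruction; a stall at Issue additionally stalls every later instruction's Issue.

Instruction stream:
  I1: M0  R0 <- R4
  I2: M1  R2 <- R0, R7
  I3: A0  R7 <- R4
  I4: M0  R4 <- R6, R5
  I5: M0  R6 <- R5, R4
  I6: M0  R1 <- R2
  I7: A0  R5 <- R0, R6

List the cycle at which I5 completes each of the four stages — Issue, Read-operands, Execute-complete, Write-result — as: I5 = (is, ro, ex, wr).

I5 = (17, 18, 23, 24)

1) issue 1, read 2, done 7, write 8
2) issue 2, read 9, done 14, write 15  <RAW R0: wait I1 write@8>
3) issue 3, read 4, done 5, write 10  <WAR R7: wait I2 read@9>
4) issue 9, read 10, done 15, write 16  <struct: M0 busy until I1 writes@8>
5) issue 17, read 18, done 23, write 24  <struct: M0 busy until I4 writes@16>
6) issue 25, read 26, done 31, write 32  <struct: M0 busy until I5 writes@24>
7) issue 26, read 27, done 28, write 29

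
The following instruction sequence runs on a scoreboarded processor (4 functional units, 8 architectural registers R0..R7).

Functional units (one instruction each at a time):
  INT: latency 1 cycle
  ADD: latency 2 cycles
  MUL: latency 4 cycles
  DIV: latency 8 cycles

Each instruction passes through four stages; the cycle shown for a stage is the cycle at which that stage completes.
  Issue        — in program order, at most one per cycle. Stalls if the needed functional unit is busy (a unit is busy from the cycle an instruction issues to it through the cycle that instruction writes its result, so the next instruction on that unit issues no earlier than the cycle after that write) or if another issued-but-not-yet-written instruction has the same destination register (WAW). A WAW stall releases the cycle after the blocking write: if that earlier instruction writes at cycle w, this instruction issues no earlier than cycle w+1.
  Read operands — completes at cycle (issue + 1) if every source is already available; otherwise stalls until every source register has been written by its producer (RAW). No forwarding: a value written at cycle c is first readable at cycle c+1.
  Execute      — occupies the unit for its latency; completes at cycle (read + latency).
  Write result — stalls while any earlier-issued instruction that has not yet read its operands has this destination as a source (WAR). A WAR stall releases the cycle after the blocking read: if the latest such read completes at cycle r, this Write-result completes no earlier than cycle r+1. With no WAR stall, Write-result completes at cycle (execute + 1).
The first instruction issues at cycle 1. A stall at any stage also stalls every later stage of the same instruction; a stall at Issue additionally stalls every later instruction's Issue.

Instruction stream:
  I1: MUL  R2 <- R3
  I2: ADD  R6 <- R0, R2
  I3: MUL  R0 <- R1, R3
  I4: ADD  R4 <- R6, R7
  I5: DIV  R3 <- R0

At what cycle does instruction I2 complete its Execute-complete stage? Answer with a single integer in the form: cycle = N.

[1] issue I1 (MUL)
[2] I1 read-ops; issue I2 (ADD)
[6] I1 finished on MUL
[7] I1→R2
[8] I2 read-ops; issue I3 (MUL)
[9] I3 read-ops
[10] I2 finished on ADD
[11] I2→R6
[12] issue I4 (ADD)
[13] I3 finished on MUL; I4 read-ops; issue I5 (DIV)
[14] I3→R0
[15] I4 finished on ADD; I5 read-ops
[16] I4→R4
[23] I5 finished on DIV
[24] I5→R3

cycle = 10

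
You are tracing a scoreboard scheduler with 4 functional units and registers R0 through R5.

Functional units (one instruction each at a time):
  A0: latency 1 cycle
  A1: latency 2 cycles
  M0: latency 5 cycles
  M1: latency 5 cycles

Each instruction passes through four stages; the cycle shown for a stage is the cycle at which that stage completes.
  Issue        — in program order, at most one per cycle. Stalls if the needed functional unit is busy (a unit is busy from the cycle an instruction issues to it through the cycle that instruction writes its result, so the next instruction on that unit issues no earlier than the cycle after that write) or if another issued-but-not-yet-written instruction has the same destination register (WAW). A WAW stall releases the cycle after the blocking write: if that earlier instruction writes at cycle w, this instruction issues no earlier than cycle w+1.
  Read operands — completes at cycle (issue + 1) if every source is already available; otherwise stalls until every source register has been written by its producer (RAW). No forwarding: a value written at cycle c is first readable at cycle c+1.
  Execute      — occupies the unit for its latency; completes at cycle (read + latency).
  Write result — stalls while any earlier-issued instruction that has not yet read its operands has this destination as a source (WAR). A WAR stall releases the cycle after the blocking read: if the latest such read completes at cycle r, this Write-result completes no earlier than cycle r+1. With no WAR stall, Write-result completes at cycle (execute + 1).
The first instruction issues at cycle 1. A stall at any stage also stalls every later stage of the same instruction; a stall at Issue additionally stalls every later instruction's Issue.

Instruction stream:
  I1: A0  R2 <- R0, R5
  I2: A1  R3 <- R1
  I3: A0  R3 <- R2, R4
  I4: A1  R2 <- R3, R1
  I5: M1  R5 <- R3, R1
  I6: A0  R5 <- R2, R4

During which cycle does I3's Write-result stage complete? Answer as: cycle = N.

cycle = 10

c1: I1 dispatched to A0
c2: I1 operands ready, I2 dispatched to A1
c3: I1 complete, I2 operands ready
c4: R2←I1
c5: I2 complete
c6: R3←I2
c7: I3 dispatched to A0
c8: I3 operands ready, I4 dispatched to A1
c9: I3 complete, I5 dispatched to M1
c10: R3←I3
c11: I4 operands ready, I5 operands ready
c13: I4 complete
c14: R2←I4
c16: I5 complete
c17: R5←I5
c18: I6 dispatched to A0
c19: I6 operands ready
c20: I6 complete
c21: R5←I6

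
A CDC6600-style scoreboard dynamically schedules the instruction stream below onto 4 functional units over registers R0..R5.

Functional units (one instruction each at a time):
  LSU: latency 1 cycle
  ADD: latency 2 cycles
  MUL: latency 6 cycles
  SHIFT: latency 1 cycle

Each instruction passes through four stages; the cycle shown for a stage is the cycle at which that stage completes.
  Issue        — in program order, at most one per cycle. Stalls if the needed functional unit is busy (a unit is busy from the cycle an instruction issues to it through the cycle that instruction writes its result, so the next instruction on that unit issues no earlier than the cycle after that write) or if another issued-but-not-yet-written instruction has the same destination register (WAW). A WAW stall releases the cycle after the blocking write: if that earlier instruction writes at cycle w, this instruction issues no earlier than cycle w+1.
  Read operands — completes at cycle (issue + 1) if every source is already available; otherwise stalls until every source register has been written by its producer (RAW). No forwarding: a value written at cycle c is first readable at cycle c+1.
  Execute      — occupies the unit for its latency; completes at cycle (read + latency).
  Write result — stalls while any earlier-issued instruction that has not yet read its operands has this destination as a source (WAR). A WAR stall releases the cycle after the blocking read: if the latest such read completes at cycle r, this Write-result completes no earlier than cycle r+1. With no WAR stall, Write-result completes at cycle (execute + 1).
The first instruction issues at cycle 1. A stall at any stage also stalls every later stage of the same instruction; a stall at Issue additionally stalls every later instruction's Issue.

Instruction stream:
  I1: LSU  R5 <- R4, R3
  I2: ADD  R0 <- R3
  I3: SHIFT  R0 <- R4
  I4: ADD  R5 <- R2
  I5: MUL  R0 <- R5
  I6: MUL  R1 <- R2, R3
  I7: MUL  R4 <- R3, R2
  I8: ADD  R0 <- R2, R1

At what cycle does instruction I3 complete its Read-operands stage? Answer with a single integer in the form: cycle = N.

cycle = 8

1) issue 1, read 2, done 3, write 4
2) issue 2, read 3, done 5, write 6
3) issue 7, read 8, done 9, write 10  <WAW R0: wait I2 write@6>
4) issue 8, read 9, done 11, write 12
5) issue 11, read 13, done 19, write 20  <WAW R0: wait I3 write@10 / RAW R5: wait I4 write@12>
6) issue 21, read 22, done 28, write 29  <struct: MUL busy until I5 writes@20>
7) issue 30, read 31, done 37, write 38  <struct: MUL busy until I6 writes@29>
8) issue 31, read 32, done 34, write 35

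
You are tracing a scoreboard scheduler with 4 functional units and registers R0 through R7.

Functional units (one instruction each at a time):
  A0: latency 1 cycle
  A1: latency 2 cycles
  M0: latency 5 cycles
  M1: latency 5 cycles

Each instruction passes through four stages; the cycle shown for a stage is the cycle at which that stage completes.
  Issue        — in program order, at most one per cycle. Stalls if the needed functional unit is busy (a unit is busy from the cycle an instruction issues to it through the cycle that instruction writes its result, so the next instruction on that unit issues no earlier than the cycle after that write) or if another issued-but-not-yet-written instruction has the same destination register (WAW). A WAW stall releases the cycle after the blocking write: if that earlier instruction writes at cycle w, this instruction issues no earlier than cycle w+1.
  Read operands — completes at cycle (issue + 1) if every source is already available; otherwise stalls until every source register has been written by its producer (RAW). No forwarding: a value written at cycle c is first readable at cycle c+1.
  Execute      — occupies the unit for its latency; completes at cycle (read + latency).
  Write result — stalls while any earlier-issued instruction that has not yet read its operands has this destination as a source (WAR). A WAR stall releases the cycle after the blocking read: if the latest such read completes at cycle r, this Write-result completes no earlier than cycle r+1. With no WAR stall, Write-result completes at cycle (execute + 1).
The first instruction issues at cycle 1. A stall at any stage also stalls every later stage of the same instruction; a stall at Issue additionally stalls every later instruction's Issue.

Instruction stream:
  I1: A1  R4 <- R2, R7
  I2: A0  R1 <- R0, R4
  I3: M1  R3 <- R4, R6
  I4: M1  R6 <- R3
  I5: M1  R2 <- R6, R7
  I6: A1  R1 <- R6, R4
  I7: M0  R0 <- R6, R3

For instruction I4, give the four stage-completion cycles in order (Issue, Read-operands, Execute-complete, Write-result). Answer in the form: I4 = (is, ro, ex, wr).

t=1  issue I1 (A1)
t=2  I1 read-ops | issue I2 (A0)
t=3  issue I3 (M1)
t=4  I1 finished on A1
t=5  I1→R4
t=6  I2 read-ops | I3 read-ops
t=7  I2 finished on A0
t=8  I2→R1
t=11  I3 finished on M1
t=12  I3→R3
t=13  issue I4 (M1)
t=14  I4 read-ops
t=19  I4 finished on M1
t=20  I4→R6
t=21  issue I5 (M1)
t=22  I5 read-ops | issue I6 (A1)
t=23  I6 read-ops | issue I7 (M0)
t=24  I7 read-ops
t=25  I6 finished on A1
t=26  I6→R1
t=27  I5 finished on M1
t=28  I5→R2
t=29  I7 finished on M0
t=30  I7→R0

I4 = (13, 14, 19, 20)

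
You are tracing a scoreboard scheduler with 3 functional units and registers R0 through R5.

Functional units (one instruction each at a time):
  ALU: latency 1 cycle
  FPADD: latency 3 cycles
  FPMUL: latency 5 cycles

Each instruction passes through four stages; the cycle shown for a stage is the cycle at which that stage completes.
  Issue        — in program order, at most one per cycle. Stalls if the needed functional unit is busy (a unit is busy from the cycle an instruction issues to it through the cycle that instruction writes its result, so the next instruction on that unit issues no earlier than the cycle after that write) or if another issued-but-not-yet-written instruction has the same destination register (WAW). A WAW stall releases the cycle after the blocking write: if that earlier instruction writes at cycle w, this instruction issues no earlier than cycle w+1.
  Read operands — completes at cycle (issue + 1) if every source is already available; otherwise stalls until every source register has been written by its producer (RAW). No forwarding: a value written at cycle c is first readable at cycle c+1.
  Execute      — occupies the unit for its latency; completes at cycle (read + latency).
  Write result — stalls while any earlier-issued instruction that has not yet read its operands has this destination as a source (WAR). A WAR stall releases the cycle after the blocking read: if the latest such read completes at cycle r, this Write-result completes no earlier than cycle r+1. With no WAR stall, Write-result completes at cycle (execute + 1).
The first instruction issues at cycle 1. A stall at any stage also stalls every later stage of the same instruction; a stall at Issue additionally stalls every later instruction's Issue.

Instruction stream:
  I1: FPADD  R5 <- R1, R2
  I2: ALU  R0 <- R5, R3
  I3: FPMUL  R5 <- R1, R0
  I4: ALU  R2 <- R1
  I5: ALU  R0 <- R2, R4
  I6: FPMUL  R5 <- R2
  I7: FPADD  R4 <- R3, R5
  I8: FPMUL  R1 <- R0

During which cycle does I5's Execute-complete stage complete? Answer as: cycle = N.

cycle = 16

t=1  I1 dispatched to FPADD
t=2  I1 operands ready, I2 dispatched to ALU
t=5  I1 complete
t=6  R5←I1
t=7  I2 operands ready, I3 dispatched to FPMUL
t=8  I2 complete
t=9  R0←I2
t=10  I3 operands ready, I4 dispatched to ALU
t=11  I4 operands ready
t=12  I4 complete
t=13  R2←I4
t=14  I5 dispatched to ALU
t=15  I3 complete, I5 operands ready
t=16  R5←I3, I5 complete
t=17  R0←I5, I6 dispatched to FPMUL
t=18  I6 operands ready, I7 dispatched to FPADD
t=23  I6 complete
t=24  R5←I6
t=25  I7 operands ready, I8 dispatched to FPMUL
t=26  I8 operands ready
t=28  I7 complete
t=29  R4←I7
t=31  I8 complete
t=32  R1←I8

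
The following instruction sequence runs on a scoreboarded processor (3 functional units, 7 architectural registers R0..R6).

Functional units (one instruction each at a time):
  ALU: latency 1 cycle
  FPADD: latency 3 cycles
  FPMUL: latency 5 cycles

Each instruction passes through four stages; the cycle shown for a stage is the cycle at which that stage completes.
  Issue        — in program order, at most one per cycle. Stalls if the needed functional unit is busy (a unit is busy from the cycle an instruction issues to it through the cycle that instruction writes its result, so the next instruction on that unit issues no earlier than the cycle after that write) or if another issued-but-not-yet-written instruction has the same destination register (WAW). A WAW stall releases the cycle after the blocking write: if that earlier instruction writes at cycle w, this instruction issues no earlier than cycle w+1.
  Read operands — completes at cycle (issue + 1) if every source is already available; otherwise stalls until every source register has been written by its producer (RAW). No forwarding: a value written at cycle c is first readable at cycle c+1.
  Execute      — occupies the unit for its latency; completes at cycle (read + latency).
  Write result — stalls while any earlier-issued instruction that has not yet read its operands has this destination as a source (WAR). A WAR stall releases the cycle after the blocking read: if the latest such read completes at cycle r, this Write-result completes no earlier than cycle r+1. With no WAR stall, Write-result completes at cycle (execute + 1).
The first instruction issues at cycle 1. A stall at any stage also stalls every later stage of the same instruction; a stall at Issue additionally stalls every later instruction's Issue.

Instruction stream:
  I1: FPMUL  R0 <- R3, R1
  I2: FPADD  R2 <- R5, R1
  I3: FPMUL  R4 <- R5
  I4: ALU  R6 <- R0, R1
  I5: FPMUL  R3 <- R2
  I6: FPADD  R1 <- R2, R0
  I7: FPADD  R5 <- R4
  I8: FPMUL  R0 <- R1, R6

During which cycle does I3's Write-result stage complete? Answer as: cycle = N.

  I1 | 1 | 2 | 7 | 8
  I2 | 2 | 3 | 6 | 7
  I3 | 9 | 10 | 15 | 16   struct: FPMUL busy until I1 writes@8
  I4 | 10 | 11 | 12 | 13
  I5 | 17 | 18 | 23 | 24   struct: FPMUL busy until I3 writes@16
  I6 | 18 | 19 | 22 | 23
  I7 | 24 | 25 | 28 | 29   struct: FPADD busy until I6 writes@23
  I8 | 25 | 26 | 31 | 32

cycle = 16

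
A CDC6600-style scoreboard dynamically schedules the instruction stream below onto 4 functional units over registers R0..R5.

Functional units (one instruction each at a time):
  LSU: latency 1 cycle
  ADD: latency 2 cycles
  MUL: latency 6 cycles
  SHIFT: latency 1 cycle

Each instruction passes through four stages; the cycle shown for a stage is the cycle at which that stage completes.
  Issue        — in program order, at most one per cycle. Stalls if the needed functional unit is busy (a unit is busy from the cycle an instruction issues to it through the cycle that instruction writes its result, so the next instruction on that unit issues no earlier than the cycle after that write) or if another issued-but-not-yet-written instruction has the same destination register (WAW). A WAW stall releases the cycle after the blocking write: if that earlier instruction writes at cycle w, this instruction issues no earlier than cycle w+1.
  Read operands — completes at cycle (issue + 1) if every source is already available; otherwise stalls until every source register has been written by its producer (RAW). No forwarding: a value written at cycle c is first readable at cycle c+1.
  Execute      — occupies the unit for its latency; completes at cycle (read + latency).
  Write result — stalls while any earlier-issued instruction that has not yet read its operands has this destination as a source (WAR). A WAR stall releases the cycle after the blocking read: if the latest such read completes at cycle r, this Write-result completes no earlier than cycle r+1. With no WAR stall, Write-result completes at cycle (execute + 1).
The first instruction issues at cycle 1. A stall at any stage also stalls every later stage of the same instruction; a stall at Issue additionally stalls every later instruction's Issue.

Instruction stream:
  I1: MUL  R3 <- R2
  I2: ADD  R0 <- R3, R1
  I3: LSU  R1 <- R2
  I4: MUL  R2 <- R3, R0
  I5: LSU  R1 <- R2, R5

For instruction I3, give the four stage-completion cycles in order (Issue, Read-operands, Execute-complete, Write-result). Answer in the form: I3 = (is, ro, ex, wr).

I3 = (3, 4, 5, 11)

c1: I1 issues→MUL
c2: I1 reads, I2 issues→ADD
c3: I3 issues→LSU
c4: I3 reads
c5: I3 exec-done
c8: I1 exec-done
c9: I1 writes R3
c10: I2 reads, I4 issues→MUL
c11: I3 writes R1
c12: I2 exec-done, I5 issues→LSU
c13: I2 writes R0
c14: I4 reads
c20: I4 exec-done
c21: I4 writes R2
c22: I5 reads
c23: I5 exec-done
c24: I5 writes R1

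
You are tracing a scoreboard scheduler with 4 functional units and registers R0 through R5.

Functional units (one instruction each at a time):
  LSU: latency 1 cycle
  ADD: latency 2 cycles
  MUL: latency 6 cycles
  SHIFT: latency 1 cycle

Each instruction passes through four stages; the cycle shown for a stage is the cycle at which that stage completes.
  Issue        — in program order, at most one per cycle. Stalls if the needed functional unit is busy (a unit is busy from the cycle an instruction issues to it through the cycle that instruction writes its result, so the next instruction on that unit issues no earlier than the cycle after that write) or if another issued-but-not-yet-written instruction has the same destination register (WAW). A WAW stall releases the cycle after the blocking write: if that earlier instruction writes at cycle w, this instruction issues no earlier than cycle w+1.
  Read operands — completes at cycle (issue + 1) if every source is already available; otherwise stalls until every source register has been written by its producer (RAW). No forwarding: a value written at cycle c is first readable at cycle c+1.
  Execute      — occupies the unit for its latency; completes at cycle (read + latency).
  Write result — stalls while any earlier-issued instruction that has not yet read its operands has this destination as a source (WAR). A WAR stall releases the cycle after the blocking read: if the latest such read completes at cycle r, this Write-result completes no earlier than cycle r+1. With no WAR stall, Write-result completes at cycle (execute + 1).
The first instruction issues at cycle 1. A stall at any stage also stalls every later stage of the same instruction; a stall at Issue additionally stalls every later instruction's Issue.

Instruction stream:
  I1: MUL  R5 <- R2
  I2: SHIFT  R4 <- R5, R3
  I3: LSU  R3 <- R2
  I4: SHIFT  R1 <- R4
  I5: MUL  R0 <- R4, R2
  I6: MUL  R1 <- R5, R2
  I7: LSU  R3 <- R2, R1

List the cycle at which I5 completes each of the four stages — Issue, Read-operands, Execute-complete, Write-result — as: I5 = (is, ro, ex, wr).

[I1] 1/2/8/9
[I2] 2/10/11/12  (RAW R5: wait I1 write@9)
[I3] 3/4/5/11  (WAR R3: wait I2 read@10)
[I4] 13/14/15/16  (struct: SHIFT busy until I2 writes@12)
[I5] 14/15/21/22
[I6] 23/24/30/31  (struct: MUL busy until I5 writes@22)
[I7] 24/32/33/34  (RAW R1: wait I6 write@31)

I5 = (14, 15, 21, 22)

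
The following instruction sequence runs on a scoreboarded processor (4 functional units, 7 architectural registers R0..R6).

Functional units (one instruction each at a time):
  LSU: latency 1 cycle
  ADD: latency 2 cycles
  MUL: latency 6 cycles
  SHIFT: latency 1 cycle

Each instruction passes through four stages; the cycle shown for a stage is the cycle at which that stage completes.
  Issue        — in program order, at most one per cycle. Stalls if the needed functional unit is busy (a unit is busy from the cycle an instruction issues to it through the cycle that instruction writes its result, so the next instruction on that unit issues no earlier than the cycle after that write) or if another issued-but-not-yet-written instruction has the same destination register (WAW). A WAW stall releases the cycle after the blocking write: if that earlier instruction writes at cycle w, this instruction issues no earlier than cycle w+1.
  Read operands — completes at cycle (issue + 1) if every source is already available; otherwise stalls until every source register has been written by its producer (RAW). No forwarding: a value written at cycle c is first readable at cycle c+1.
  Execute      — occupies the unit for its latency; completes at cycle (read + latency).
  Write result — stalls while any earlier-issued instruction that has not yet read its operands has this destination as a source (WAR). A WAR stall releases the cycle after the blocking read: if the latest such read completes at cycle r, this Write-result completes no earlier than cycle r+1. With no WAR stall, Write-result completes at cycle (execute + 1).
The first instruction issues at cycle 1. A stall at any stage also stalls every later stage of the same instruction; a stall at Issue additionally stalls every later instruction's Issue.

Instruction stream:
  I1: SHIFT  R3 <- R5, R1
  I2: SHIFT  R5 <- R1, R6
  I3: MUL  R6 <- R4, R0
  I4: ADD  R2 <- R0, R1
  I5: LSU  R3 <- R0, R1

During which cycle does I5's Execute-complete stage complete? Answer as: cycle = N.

I1 -> (1, 2, 3, 4)
I2 -> (5, 6, 7, 8)  // struct: SHIFT busy until I1 writes@4
I3 -> (6, 7, 13, 14)
I4 -> (7, 8, 10, 11)
I5 -> (8, 9, 10, 11)

cycle = 10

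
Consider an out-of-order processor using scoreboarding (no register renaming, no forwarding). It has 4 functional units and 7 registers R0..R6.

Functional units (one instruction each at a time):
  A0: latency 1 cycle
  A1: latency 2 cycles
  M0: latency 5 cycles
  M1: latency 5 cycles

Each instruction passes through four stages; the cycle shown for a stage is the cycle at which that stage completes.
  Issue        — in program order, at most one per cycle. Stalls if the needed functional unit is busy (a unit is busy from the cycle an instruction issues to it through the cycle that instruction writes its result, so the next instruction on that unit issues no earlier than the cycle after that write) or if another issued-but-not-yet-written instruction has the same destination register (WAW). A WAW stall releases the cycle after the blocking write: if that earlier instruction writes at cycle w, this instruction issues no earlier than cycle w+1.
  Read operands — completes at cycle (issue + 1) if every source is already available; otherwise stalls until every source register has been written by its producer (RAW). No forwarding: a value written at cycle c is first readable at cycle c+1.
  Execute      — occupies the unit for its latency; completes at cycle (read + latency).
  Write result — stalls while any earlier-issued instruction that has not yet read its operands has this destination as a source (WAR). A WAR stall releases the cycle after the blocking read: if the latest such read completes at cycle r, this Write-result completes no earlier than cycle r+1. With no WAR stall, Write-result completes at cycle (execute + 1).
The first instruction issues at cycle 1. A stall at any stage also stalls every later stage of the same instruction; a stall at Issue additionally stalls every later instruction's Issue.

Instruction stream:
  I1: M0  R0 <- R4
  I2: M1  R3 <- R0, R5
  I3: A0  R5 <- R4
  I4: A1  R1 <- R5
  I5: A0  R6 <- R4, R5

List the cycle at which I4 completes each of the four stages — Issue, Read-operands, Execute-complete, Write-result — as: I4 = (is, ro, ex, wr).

I4 = (4, 11, 13, 14)

t=1  I1 issues→M0
t=2  I1 reads · I2 issues→M1
t=3  I3 issues→A0
t=4  I3 reads · I4 issues→A1
t=5  I3 exec-done
t=7  I1 exec-done
t=8  I1 writes R0
t=9  I2 reads
t=10  I3 writes R5
t=11  I4 reads · I5 issues→A0
t=12  I5 reads
t=13  I4 exec-done · I5 exec-done
t=14  I2 exec-done · I4 writes R1 · I5 writes R6
t=15  I2 writes R3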